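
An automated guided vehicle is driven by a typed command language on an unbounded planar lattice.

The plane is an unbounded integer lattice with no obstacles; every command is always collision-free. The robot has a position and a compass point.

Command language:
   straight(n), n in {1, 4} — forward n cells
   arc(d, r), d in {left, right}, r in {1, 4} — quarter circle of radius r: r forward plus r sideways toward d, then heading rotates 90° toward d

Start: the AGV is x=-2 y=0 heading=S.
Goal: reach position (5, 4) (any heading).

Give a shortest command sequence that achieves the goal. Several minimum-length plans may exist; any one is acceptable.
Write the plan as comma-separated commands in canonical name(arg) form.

t0: x=-2 y=0 heading=S
step 1 (arc(left, 1)): x=-1 y=-1 heading=E
step 2 (straight(1)): x=0 y=-1 heading=E
step 3 (arc(left, 4)): x=4 y=3 heading=N
step 4 (arc(right, 1)): x=5 y=4 heading=E
minimal: 4 command(s), checked below 4.

arc(left, 1), straight(1), arc(left, 4), arc(right, 1)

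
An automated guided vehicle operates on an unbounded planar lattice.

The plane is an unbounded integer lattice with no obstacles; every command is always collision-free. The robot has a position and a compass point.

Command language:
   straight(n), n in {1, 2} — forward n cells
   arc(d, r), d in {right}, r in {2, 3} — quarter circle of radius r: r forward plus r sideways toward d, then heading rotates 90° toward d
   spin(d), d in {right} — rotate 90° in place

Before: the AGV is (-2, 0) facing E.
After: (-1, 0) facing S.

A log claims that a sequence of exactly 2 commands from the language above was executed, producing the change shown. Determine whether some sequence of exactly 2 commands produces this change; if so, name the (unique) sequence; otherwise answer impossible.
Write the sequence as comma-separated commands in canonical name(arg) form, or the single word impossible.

straight(1), spin(right)

key: position moved to (-1,0) AND the heading swung to S — translation plus rotation needed
start: (-2, 0) facing E
[1] after straight(1): (-1, 0) facing E
[2] after spin(right): (-1, 0) facing S
uniquely the one of 25 2-step routes that fits.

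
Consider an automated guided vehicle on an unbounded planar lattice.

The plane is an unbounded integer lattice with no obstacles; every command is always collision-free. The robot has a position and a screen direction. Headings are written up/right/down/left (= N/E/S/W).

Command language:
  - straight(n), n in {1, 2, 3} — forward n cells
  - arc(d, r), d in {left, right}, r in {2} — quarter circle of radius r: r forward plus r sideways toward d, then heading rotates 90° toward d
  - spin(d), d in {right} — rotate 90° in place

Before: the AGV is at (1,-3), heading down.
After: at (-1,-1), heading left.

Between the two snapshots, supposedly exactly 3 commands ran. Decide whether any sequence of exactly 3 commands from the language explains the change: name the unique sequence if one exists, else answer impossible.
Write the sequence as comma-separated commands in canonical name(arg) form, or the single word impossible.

key: running arc(left, 2) before spin(right) would end elsewhere — order is forced
begin: at (1,-3), heading down
1. spin(right) → at (1,-3), heading left
2. spin(right) → at (1,-3), heading up
3. arc(left, 2) → at (-1,-1), heading left
no rival 3-sequence matches.

spin(right), spin(right), arc(left, 2)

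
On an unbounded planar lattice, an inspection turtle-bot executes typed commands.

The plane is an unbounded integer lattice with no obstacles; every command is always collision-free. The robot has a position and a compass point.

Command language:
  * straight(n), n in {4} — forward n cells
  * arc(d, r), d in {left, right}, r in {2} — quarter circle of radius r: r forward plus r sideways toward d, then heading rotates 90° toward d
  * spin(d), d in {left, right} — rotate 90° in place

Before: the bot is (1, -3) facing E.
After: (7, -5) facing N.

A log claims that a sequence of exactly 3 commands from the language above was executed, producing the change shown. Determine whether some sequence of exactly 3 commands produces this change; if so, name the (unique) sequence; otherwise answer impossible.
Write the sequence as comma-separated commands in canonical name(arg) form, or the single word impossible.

arc(right, 2), arc(left, 2), arc(left, 2)

key: position moved to (7,-5) AND the heading swung to N — translation plus rotation needed
initial: (1, -3) facing E
[1] after arc(right, 2): (3, -5) facing S
[2] after arc(left, 2): (5, -7) facing E
[3] after arc(left, 2): (7, -5) facing N
no rival 3-sequence matches.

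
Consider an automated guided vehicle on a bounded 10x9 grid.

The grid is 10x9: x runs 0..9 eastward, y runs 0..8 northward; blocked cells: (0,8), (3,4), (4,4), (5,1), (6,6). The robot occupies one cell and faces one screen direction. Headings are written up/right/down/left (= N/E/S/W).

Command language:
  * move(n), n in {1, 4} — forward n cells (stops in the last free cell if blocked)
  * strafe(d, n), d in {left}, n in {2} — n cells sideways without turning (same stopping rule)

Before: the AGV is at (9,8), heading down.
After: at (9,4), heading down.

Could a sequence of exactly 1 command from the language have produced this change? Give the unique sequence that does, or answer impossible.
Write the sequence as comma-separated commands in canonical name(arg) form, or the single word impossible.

move(4)

key: still facing S — the one step turns nothing
initial: at (9,8), heading down
t=1 move(4) ⇒ at (9,4), heading down
no other 1-command option fits: unique.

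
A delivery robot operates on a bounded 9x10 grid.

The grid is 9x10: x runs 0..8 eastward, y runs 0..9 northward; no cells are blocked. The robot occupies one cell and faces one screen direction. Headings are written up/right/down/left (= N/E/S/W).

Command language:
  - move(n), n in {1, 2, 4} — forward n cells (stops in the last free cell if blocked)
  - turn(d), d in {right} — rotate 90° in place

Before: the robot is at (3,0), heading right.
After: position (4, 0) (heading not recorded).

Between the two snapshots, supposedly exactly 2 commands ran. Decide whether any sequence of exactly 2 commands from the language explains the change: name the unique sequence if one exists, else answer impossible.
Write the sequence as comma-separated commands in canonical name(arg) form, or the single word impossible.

key: running turn(right) before move(1) would end elsewhere — order is forced
t0: at (3,0), heading right
1. move(1) → at (4,0), heading right
2. turn(right) → at (4,0), heading down
no rival 2-sequence matches.

move(1), turn(right)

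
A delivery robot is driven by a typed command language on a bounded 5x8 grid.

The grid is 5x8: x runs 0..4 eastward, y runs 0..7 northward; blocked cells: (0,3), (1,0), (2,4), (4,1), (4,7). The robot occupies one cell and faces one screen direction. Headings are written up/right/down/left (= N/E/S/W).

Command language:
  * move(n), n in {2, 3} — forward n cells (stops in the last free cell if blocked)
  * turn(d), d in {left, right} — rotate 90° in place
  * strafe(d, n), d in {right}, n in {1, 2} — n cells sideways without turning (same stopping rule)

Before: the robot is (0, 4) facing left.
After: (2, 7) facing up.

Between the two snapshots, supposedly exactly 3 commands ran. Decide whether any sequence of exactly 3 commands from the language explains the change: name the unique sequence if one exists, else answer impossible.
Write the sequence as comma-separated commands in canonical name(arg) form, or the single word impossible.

turn(right), move(3), strafe(right, 2)

key: cell and facing (now N) both changed — the 3 commands mix motion and turning
initial: (0, 4) facing left
[1] after turn(right): (0, 4) facing up
[2] after move(3): (0, 7) facing up
[3] after strafe(right, 2): (2, 7) facing up
no other 3-command option fits: unique.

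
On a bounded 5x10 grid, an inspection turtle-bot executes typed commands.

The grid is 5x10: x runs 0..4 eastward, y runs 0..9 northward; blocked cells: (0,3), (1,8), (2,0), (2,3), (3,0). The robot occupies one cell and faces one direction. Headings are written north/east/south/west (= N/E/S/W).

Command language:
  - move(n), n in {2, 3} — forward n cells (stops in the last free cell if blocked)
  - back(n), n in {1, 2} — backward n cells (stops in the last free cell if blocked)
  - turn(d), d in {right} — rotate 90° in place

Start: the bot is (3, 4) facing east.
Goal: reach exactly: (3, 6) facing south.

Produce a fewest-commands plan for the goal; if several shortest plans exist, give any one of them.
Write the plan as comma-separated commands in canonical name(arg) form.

start: (3, 4) facing east
step 1 (turn(right)): (3, 4) facing south
step 2 (back(2)): (3, 6) facing south
no 1-step plan works, so 2 is optimal.

turn(right), back(2)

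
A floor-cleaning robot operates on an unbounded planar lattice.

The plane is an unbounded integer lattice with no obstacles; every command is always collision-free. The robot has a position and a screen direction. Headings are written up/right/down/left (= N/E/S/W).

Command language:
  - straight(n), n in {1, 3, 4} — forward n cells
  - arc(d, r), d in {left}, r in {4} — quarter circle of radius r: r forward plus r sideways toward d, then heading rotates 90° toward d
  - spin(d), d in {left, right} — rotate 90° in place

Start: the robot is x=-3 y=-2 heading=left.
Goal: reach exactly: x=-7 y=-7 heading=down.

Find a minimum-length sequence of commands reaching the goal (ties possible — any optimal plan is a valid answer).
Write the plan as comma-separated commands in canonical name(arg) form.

arc(left, 4), straight(1)

t0: x=-3 y=-2 heading=left
[1] after arc(left, 4): x=-7 y=-6 heading=down
[2] after straight(1): x=-7 y=-7 heading=down
no 1-step plan works, so 2 is optimal.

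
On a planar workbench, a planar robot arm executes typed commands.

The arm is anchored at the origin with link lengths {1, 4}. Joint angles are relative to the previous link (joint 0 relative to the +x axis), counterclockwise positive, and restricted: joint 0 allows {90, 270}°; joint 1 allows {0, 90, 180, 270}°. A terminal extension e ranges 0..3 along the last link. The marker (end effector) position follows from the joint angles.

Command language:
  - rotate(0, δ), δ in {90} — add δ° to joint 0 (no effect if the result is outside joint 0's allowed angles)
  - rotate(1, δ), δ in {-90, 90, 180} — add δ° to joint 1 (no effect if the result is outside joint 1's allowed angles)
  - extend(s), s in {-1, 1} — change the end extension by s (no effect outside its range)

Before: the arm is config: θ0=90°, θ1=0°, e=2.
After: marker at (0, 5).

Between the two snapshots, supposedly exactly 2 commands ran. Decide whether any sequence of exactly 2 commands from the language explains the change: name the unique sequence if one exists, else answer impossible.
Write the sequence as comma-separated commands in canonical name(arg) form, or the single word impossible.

start: config: θ0=90°, θ1=0°, e=2
[1] after extend(-1): config: θ0=90°, θ1=0°, e=1
[2] after extend(-1): config: θ0=90°, θ1=0°, e=0
no other 2-command option fits: unique.

extend(-1), extend(-1)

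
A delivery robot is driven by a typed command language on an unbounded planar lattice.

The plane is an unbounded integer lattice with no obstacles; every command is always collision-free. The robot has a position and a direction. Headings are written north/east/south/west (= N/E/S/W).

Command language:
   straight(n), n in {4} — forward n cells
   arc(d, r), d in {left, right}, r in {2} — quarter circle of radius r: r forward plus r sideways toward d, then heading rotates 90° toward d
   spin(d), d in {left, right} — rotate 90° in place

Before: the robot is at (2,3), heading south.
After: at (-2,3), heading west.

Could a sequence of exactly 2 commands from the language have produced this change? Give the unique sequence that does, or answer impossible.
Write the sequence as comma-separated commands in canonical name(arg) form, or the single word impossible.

key: running straight(4) before spin(right) would end elsewhere — order is forced
start: at (2,3), heading south
[1] after spin(right): at (2,3), heading west
[2] after straight(4): at (-2,3), heading west
no other 2-command option fits: unique.

spin(right), straight(4)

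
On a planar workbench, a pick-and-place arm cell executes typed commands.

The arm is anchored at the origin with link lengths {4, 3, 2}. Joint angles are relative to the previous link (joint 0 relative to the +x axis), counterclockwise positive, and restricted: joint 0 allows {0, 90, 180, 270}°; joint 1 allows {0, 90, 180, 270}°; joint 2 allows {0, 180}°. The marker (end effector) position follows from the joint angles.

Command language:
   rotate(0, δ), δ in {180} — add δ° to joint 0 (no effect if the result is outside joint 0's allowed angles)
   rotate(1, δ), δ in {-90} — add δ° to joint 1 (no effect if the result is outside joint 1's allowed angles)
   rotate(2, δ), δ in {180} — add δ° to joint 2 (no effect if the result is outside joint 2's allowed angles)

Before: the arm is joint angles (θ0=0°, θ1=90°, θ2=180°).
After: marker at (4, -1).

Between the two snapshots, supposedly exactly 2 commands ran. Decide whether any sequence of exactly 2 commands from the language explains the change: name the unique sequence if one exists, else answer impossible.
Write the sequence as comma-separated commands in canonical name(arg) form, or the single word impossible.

rotate(1, -90), rotate(1, -90)

from: joint angles (θ0=0°, θ1=90°, θ2=180°)
[1] after rotate(1, -90): joint angles (θ0=0°, θ1=0°, θ2=180°)
[2] after rotate(1, -90): joint angles (θ0=0°, θ1=270°, θ2=180°)
all 9 alternatives checked — unique.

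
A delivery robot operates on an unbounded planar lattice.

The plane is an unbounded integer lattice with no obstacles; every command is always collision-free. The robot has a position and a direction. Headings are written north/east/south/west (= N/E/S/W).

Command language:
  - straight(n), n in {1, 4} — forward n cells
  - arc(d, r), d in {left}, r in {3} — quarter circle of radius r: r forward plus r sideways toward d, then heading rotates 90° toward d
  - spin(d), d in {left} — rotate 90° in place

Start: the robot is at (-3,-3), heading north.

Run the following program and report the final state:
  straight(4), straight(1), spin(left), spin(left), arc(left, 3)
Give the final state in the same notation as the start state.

from: at (-3,-3), heading north
[1] after straight(4): at (-3,1), heading north
[2] after straight(1): at (-3,2), heading north
[3] after spin(left): at (-3,2), heading west
[4] after spin(left): at (-3,2), heading south
[5] after arc(left, 3): at (0,-1), heading east

at (0,-1), heading east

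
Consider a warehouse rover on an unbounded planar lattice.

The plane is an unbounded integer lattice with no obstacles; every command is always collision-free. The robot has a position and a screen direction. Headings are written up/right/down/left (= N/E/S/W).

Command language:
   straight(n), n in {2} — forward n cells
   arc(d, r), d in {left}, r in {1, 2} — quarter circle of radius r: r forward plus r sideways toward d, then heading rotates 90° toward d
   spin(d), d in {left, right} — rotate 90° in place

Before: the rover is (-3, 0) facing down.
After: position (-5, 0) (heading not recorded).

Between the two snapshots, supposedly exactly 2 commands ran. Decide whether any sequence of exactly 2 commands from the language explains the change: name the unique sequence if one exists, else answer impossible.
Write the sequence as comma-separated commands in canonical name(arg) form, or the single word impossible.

spin(right), straight(2)

key: running straight(2) before spin(right) would end elsewhere — order is forced
from: (-3, 0) facing down
t=1 spin(right) ⇒ (-3, 0) facing left
t=2 straight(2) ⇒ (-5, 0) facing left
no rival 2-sequence matches.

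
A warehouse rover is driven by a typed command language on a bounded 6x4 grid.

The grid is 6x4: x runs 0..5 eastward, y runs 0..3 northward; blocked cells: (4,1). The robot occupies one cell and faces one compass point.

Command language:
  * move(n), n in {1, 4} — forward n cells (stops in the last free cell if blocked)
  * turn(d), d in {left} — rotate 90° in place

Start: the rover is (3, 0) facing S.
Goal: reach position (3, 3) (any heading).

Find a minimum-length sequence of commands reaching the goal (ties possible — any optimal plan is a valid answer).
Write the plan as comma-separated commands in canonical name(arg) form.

turn(left), turn(left), move(4)

start: (3, 0) facing S
t=1 turn(left) ⇒ (3, 0) facing E
t=2 turn(left) ⇒ (3, 0) facing N
t=3 move(4) ⇒ (3, 3) facing N
no 2-step plan works, so 3 is optimal.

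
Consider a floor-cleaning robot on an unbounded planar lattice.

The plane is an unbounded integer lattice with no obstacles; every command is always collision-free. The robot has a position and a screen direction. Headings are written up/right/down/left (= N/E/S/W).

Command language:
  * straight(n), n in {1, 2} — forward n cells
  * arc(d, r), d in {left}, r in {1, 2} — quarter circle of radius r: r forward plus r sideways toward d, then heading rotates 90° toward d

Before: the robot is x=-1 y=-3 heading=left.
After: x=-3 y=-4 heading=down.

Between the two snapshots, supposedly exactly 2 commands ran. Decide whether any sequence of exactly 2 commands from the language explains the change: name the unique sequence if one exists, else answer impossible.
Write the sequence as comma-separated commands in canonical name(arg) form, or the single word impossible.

straight(1), arc(left, 1)

key: position moved to (-3,-4) AND the heading swung to S — translation plus rotation needed
begin: x=-1 y=-3 heading=left
1. straight(1) → x=-2 y=-3 heading=left
2. arc(left, 1) → x=-3 y=-4 heading=down
no other 2-command option fits: unique.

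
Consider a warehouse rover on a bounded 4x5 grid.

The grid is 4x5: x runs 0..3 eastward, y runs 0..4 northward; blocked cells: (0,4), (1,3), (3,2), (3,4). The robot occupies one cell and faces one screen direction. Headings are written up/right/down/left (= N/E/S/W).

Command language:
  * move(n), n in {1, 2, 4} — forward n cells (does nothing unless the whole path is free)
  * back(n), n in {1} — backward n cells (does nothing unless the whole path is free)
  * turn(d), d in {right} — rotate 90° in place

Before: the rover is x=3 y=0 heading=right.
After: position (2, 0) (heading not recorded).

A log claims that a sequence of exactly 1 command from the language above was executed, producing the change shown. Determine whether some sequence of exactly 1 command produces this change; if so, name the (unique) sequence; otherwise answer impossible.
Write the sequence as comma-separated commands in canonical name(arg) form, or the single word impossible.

back(1)

initial: x=3 y=0 heading=right
step 1 (back(1)): x=2 y=0 heading=right
uniquely the one of 5 1-step routes that fits.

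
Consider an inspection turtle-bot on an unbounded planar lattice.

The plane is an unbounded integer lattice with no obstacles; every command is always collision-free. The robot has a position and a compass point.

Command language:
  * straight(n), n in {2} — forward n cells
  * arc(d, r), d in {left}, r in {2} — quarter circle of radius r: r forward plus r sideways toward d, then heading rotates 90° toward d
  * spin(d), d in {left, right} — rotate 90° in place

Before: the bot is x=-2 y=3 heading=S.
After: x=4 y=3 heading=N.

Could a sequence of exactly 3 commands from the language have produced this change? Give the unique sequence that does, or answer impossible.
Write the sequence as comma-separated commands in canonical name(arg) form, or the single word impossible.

key: cell and facing (now N) both changed — the 3 commands mix motion and turning
initial: x=-2 y=3 heading=S
[1] after arc(left, 2): x=0 y=1 heading=E
[2] after straight(2): x=2 y=1 heading=E
[3] after arc(left, 2): x=4 y=3 heading=N
no other 3-command option fits: unique.

arc(left, 2), straight(2), arc(left, 2)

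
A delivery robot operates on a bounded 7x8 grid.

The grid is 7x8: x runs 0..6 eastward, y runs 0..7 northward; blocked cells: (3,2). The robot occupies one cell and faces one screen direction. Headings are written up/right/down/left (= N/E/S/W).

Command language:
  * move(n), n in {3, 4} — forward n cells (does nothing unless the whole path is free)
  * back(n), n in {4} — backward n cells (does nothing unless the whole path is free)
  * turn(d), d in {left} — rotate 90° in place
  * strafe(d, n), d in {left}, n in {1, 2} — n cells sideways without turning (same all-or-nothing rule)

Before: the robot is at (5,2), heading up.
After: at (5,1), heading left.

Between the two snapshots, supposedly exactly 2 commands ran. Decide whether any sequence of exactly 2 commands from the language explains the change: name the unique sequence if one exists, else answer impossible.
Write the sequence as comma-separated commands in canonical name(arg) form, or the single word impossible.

key: position moved to (5,1) AND the heading swung to W — translation plus rotation needed
from: at (5,2), heading up
t=1 turn(left) ⇒ at (5,2), heading left
t=2 strafe(left, 1) ⇒ at (5,1), heading left
all 36 alternatives checked — unique.

turn(left), strafe(left, 1)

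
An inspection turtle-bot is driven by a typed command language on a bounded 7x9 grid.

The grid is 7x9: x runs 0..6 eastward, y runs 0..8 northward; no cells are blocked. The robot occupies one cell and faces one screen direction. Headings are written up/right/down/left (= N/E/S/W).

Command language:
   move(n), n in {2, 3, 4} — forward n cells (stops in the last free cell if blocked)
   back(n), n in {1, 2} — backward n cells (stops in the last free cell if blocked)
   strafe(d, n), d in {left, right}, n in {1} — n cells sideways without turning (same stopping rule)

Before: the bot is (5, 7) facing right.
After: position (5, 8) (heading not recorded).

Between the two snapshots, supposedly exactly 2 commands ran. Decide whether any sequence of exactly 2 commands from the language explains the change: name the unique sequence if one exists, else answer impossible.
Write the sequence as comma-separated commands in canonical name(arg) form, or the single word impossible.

strafe(left, 1), strafe(left, 1)

key: the second strafe(left, 1) runs into the grid edge before its full distance
start: (5, 7) facing right
step 1 (strafe(left, 1)): (5, 8) facing right
step 2 (strafe(left, 1)): (5, 8) facing right
uniquely the one of 49 2-step routes that fits.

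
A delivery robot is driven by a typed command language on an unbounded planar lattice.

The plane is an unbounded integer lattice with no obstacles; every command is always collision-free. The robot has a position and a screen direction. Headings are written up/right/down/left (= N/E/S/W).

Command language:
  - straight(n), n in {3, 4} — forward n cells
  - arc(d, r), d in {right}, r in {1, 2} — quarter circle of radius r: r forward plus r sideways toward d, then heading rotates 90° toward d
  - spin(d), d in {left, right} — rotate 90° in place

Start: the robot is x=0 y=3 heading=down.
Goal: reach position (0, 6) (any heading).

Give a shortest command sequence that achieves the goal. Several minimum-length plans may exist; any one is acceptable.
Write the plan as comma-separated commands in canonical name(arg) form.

begin: x=0 y=3 heading=down
1. spin(right) → x=0 y=3 heading=left
2. spin(right) → x=0 y=3 heading=up
3. straight(3) → x=0 y=6 heading=up
no 2-step plan works, so 3 is optimal.

spin(right), spin(right), straight(3)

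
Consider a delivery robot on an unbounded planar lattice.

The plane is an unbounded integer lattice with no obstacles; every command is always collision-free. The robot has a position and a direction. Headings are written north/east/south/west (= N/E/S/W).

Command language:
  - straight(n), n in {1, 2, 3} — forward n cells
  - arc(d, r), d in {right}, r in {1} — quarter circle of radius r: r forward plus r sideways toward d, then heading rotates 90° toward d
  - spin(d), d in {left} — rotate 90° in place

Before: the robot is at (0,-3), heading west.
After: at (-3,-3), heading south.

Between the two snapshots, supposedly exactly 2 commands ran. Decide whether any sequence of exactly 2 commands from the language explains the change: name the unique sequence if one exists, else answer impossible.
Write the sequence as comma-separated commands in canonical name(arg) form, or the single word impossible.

key: cell and facing (now S) both changed — the 2 commands mix motion and turning
from: at (0,-3), heading west
[1] after straight(3): at (-3,-3), heading west
[2] after spin(left): at (-3,-3), heading south
no rival 2-sequence matches.

straight(3), spin(left)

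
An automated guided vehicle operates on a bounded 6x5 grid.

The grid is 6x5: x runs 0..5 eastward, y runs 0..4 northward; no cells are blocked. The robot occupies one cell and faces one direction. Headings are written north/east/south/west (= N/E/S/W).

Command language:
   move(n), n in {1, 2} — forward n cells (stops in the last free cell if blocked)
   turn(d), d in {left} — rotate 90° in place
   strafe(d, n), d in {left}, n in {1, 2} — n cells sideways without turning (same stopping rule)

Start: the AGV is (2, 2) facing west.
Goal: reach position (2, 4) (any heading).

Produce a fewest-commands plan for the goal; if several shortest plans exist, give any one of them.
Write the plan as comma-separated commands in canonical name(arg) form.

initial: (2, 2) facing west
1. turn(left) → (2, 2) facing south
2. turn(left) → (2, 2) facing east
3. strafe(left, 2) → (2, 4) facing east
nothing shorter than 3 reaches the goal.

turn(left), turn(left), strafe(left, 2)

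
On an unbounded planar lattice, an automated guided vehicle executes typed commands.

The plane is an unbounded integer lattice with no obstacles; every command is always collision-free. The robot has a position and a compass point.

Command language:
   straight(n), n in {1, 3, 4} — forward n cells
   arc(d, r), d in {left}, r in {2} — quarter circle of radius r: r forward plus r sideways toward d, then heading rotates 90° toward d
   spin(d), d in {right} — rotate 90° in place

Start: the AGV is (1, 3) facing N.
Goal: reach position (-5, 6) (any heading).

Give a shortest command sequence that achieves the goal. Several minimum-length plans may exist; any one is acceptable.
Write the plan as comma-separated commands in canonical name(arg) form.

t0: (1, 3) facing N
step 1 (straight(1)): (1, 4) facing N
step 2 (arc(left, 2)): (-1, 6) facing W
step 3 (straight(4)): (-5, 6) facing W
minimal: 3 command(s), checked below 3.

straight(1), arc(left, 2), straight(4)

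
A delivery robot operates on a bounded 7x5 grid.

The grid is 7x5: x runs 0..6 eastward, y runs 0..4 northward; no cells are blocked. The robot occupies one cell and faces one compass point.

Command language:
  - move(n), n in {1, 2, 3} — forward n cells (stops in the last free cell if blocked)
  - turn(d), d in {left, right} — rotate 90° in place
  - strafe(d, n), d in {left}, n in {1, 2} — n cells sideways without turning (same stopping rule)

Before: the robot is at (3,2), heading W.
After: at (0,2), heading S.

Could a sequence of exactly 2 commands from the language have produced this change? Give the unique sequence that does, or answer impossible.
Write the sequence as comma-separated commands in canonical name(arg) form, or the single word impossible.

move(3), turn(left)

key: cell and facing (now S) both changed — the 2 commands mix motion and turning
t0: at (3,2), heading W
t=1 move(3) ⇒ at (0,2), heading W
t=2 turn(left) ⇒ at (0,2), heading S
all 49 alternatives checked — unique.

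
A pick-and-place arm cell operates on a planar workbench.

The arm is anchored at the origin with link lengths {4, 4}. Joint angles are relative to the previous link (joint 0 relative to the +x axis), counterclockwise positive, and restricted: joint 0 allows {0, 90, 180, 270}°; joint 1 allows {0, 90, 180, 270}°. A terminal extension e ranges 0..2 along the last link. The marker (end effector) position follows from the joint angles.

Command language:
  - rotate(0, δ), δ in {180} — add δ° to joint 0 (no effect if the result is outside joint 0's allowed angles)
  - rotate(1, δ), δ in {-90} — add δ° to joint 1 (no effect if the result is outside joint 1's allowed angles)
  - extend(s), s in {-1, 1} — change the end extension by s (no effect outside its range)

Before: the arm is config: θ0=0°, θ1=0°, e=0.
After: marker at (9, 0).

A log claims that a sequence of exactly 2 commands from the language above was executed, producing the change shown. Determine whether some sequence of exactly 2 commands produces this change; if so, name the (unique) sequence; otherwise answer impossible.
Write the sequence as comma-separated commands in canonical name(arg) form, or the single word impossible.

key: order matters: swapping extend(-1) and extend(1) lands elsewhere
start: config: θ0=0°, θ1=0°, e=0
t=1 extend(-1) ⇒ config: θ0=0°, θ1=0°, e=0
t=2 extend(1) ⇒ config: θ0=0°, θ1=0°, e=1
uniquely the one of 16 2-step routes that fits.

extend(-1), extend(1)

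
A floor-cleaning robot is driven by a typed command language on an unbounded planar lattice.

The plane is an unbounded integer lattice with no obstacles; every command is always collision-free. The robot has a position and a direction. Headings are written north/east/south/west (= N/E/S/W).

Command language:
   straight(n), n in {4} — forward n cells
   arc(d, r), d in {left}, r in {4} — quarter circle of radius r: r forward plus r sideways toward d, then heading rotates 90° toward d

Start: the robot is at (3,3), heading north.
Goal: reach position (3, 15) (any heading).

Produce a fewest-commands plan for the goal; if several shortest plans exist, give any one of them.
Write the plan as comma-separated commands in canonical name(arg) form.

straight(4), straight(4), straight(4)

start: at (3,3), heading north
step 1 (straight(4)): at (3,7), heading north
step 2 (straight(4)): at (3,11), heading north
step 3 (straight(4)): at (3,15), heading north
nothing shorter than 3 reaches the goal.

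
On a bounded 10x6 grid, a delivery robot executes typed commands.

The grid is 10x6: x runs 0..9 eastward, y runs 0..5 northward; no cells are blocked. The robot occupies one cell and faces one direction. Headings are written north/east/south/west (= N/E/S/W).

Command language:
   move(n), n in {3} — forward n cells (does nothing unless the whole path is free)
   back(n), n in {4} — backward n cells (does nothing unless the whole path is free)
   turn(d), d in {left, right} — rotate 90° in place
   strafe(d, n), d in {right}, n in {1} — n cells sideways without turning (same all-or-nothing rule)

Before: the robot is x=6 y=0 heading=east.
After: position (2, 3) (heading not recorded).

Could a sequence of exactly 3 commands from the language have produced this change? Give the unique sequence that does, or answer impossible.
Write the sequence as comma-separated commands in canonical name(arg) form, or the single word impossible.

key: running move(3) before back(4) would end elsewhere — order is forced
begin: x=6 y=0 heading=east
t=1 back(4) ⇒ x=2 y=0 heading=east
t=2 turn(left) ⇒ x=2 y=0 heading=north
t=3 move(3) ⇒ x=2 y=3 heading=north
no rival 3-sequence matches.

back(4), turn(left), move(3)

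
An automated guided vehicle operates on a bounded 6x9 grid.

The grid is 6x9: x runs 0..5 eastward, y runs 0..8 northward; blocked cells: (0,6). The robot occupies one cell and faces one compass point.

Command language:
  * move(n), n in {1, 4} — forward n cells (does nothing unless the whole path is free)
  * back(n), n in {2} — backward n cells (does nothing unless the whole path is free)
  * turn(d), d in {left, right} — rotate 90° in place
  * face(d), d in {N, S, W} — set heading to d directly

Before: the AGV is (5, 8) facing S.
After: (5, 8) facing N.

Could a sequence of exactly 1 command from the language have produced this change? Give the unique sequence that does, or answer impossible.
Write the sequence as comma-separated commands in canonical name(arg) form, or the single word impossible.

key: parked at (5,8) the whole time — nothing moves the robot
initial: (5, 8) facing S
1. face(N) → (5, 8) facing N
all 8 alternatives checked — unique.

face(N)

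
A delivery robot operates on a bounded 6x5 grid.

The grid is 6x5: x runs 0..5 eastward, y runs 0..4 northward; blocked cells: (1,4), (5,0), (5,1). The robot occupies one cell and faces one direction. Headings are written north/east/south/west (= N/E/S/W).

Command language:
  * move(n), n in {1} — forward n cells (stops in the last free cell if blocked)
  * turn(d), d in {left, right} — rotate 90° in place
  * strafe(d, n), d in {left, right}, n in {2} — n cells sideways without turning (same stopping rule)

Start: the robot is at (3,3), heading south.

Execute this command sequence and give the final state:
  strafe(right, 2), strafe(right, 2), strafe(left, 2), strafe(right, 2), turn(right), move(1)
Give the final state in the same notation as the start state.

from: at (3,3), heading south
step 1 (strafe(right, 2)): at (1,3), heading south
step 2 (strafe(right, 2)): at (0,3), heading south
step 3 (strafe(left, 2)): at (2,3), heading south
step 4 (strafe(right, 2)): at (0,3), heading south
step 5 (turn(right)): at (0,3), heading west
step 6 (move(1)): at (0,3), heading west

at (0,3), heading west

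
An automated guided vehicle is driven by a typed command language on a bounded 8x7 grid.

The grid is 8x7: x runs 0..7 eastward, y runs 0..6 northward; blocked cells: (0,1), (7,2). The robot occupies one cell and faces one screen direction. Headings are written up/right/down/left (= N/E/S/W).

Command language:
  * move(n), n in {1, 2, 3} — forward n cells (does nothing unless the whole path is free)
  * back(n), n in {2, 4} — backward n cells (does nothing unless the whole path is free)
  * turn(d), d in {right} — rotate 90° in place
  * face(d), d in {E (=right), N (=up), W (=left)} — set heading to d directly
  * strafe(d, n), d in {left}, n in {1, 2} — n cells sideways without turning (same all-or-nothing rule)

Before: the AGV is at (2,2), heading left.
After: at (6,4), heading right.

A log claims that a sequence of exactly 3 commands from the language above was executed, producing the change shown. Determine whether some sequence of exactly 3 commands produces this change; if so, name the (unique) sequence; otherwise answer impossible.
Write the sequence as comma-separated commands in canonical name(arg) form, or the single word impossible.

key: order matters: swapping back(4) and strafe(left, 2) lands elsewhere
begin: at (2,2), heading left
[1] after back(4): at (6,2), heading left
[2] after face(E): at (6,2), heading right
[3] after strafe(left, 2): at (6,4), heading right
no other 3-command option fits: unique.

back(4), face(E), strafe(left, 2)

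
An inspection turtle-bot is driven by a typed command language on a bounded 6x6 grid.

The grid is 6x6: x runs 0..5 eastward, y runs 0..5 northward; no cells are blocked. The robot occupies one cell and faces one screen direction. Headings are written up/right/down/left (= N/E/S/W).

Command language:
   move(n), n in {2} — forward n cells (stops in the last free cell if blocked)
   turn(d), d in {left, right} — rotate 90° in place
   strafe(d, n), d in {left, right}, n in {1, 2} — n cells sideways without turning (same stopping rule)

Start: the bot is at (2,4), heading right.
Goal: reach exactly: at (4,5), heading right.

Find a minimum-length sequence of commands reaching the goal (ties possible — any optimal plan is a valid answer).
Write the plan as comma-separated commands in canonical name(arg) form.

t0: at (2,4), heading right
step 1 (strafe(left, 2)): at (2,5), heading right
step 2 (move(2)): at (4,5), heading right
minimal: 2 command(s), checked below 2.

strafe(left, 2), move(2)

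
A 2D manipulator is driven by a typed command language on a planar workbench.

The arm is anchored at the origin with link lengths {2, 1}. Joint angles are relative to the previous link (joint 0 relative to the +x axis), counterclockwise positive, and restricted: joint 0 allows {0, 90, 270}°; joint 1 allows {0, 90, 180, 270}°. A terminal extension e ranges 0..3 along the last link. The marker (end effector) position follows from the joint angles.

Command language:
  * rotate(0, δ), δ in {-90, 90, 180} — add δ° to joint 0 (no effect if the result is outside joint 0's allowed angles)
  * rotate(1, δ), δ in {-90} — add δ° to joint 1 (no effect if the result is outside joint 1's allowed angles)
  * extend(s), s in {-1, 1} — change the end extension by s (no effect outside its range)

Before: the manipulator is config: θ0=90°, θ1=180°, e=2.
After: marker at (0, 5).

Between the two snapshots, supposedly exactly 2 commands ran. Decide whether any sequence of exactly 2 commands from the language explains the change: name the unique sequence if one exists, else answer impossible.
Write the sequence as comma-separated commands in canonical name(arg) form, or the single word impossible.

rotate(1, -90), rotate(1, -90)

t0: config: θ0=90°, θ1=180°, e=2
1. rotate(1, -90) → config: θ0=90°, θ1=90°, e=2
2. rotate(1, -90) → config: θ0=90°, θ1=0°, e=2
all 36 alternatives checked — unique.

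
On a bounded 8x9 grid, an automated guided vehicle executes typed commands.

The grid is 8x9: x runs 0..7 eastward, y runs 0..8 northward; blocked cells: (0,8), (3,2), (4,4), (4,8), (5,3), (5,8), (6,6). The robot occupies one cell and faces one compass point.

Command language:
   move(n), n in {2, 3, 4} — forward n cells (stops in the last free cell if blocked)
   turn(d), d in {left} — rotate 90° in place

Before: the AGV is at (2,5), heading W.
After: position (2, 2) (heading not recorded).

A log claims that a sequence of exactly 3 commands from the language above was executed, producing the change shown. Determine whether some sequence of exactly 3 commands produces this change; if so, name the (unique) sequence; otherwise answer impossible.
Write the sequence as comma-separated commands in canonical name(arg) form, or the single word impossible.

turn(left), move(3), turn(left)

from: at (2,5), heading W
1. turn(left) → at (2,5), heading S
2. move(3) → at (2,2), heading S
3. turn(left) → at (2,2), heading E
no other 3-command option fits: unique.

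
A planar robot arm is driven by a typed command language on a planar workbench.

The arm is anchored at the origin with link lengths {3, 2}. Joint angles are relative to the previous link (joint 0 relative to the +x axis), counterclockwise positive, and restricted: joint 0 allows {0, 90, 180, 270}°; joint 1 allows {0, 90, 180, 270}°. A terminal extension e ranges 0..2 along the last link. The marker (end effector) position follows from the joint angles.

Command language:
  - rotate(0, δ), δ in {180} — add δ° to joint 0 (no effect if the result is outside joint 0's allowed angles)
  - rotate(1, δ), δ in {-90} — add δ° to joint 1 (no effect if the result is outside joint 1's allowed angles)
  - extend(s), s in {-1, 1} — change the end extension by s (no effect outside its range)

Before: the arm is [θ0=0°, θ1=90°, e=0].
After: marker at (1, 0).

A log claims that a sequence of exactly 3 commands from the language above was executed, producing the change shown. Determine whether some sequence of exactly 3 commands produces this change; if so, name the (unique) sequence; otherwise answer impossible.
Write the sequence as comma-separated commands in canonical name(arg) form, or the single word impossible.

t0: [θ0=0°, θ1=90°, e=0]
t=1 rotate(1, -90) ⇒ [θ0=0°, θ1=0°, e=0]
t=2 rotate(1, -90) ⇒ [θ0=0°, θ1=270°, e=0]
t=3 rotate(1, -90) ⇒ [θ0=0°, θ1=180°, e=0]
no other 3-command option fits: unique.

rotate(1, -90), rotate(1, -90), rotate(1, -90)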